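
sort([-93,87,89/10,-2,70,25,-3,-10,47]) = [-93,-10,-3,-2,89/10,25,47,70,87]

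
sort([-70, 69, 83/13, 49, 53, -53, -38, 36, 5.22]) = [-70, -53, -38, 5.22, 83/13, 36, 49, 53, 69]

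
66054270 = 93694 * 705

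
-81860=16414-98274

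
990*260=257400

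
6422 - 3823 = 2599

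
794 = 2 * 397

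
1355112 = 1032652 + 322460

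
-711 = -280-431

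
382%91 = 18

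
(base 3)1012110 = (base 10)876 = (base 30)t6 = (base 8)1554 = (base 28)138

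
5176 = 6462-1286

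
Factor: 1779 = 3^1 * 593^1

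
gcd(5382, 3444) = 6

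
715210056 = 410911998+304298058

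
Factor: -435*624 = -1*2^4*3^2*5^1*13^1*29^1 = -271440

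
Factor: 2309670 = 2^1 * 3^2 * 5^1 * 11^1 * 2333^1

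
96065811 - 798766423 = -702700612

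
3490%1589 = 312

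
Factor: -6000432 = -1*2^4*3^1*41^1*3049^1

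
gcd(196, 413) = 7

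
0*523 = 0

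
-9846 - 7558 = -17404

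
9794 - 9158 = 636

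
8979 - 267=8712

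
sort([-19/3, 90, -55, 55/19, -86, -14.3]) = [-86, -55, -14.3, -19/3, 55/19, 90]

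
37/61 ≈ 0.607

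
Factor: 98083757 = 19^1*5162303^1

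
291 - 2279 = -1988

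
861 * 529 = 455469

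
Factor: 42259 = 7^1*6037^1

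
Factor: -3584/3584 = -1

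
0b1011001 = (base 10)89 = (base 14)65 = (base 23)3k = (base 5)324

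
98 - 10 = 88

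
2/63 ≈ 0.0317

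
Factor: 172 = 2^2*43^1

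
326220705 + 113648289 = 439868994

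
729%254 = 221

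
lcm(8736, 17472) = 17472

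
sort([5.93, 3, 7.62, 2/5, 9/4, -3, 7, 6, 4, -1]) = [-3, -1, 2/5, 9/4, 3, 4, 5.93, 6, 7, 7.62]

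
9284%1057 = 828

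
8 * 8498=67984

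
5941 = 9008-3067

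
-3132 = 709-3841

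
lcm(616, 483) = 42504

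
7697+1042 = 8739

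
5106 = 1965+3141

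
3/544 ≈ 0.00551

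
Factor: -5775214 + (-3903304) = -1 * 2^1 * 29^1 * 166871^1 = -9678518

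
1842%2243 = 1842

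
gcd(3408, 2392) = 8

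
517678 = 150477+367201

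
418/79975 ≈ 0.00523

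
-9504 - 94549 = -104053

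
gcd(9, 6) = 3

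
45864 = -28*(-1638)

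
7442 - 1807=5635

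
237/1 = 237 = 237.00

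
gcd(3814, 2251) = 1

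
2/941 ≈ 0.00213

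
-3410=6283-9693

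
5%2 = 1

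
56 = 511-455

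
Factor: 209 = 11^1*19^1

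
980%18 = 8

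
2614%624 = 118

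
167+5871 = 6038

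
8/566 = 4/283 ≈ 0.0141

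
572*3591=2054052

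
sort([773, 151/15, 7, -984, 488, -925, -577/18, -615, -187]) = [-984, -925, -615, -187, -577/18, 7, 151/15, 488, 773]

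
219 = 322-103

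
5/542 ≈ 0.00923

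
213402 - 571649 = -358247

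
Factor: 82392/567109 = 2^3*3^1*701^(-1)*809^(-1)*3433^1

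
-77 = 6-83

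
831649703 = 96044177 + 735605526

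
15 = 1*15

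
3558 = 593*6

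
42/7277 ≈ 0.00577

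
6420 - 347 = 6073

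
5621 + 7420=13041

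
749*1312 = 982688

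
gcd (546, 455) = 91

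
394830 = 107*3690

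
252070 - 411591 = -159521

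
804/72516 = 67/6043 ≈ 0.0111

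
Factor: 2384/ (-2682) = -1*2^3*3^ (-2) = -8/9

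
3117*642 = 2001114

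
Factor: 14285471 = 14285471^1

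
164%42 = 38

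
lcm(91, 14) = 182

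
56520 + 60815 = 117335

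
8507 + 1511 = 10018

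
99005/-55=-19801/11 ≈ -1800.09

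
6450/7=921 + 3/7 ≈ 921.43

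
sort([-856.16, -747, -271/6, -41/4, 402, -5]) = [-856.16, -747, -271/6, -41/4, -5, 402]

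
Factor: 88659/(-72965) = -1 * 3^2 * 5^(-1) * 9851^1 * 14593^(-1)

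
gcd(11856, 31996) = 76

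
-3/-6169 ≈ 0.000486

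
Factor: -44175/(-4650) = 2^(-1)*19^1 = 19/2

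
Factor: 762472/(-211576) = -1*53^(-1)*191^1 = -191/53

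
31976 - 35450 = -3474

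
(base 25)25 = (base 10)55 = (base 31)1o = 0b110111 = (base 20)2f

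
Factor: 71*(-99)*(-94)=2^1*3^2*11^1*47^1*71^1=660726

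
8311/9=923 + 4/9 ≈ 923.44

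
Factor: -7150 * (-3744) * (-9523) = -1 * 2^6 * 3^2 * 5^2 * 11^1 * 13^2 * 89^1 * 107^1 = -254926900800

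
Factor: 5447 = 13^1*419^1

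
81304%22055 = 15139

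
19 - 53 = -34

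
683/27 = 25+8/27 ≈ 25.30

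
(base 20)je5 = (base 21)hia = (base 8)17315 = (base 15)250a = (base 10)7885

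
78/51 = 26/17 ≈ 1.53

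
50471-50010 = 461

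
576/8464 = 36/529 ≈ 0.0681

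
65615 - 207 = 65408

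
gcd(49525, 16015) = 5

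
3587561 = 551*6511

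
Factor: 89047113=3^1*181^1*163991^1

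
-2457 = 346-2803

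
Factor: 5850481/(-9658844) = -1 * 2^(-2) * 7^1 * 239^1 * 269^1 * 185747^(-1) = -450037/742988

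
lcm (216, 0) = 0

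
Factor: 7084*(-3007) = -1*2^2*7^1*11^1*23^1*31^1*97^1 = -21301588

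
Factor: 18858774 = 2^1 * 3^1 * 11^1 * 163^1 * 1753^1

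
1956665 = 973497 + 983168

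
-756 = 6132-6888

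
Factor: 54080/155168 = 2^1*5^1*13^1*373^(-1) = 130/373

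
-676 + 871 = 195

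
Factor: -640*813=-1*2^7*3^1*5^1*271^1=-520320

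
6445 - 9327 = -2882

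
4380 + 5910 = 10290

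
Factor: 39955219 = 17^1*2350307^1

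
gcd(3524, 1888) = 4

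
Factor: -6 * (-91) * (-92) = -1 * 2^3 * 3^1 * 7^1 * 13^1 * 23^1 = -50232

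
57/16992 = 19/5664 ≈ 0.00335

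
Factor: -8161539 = -1*3^1*2720513^1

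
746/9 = 82 + 8/9 ≈ 82.89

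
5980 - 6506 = -526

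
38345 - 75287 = -36942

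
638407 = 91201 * 7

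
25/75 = 1/3 ≈ 0.333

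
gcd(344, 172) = 172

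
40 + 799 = 839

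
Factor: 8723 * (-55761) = -1 * 3^1 * 11^1 * 13^1 * 61^1 * 18587^1 = -486403203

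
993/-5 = -198 - 3/5 = -198.60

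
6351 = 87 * 73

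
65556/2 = 32778 = 32778.00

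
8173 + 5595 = 13768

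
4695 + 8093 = 12788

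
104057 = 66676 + 37381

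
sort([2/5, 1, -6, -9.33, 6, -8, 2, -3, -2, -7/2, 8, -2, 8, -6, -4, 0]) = [-9.33, -8, -6, -6, -4, -7/2, -3, -2, -2, 0, 2/5, 1, 2, 6, 8, 8]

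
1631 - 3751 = -2120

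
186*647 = 120342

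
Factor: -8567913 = -1 * 3^1 * 97^1 * 29443^1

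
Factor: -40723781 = -1 * 7^1 * 5817683^1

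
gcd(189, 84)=21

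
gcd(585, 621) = 9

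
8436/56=150 + 9/14 ≈ 150.64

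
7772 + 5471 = 13243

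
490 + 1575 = 2065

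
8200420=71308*115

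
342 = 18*19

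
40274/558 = 72 + 49/279≈72.18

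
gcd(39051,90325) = 1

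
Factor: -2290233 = -1*3^1*11^1*69401^1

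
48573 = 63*771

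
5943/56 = 106 + 1/8 ≈ 106.13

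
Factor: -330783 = -1 * 3^1 * 110261^1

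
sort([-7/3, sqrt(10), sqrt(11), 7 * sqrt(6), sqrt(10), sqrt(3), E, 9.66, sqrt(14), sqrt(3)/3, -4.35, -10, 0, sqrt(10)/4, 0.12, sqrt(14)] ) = [-10, -4.35, -7/3, 0, 0.12, sqrt(3)/3, sqrt(10)/4, sqrt(3), E, sqrt(10), sqrt(10), sqrt(11), sqrt(14), sqrt(14), 9.66, 7 * sqrt(6)] 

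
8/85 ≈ 0.0941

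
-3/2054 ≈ -0.00146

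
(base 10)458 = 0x1ca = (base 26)hg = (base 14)24a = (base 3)121222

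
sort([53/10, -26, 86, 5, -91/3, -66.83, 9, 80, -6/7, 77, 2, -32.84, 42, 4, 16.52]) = [-66.83, -32.84, -91/3, -26, -6/7, 2, 4, 5, 53/10, 9, 16.52, 42, 77, 80, 86]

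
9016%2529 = 1429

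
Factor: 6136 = 2^3*13^1*59^1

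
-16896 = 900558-917454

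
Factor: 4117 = 23^1 * 179^1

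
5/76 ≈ 0.0658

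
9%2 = 1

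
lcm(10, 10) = 10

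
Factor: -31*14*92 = -1*2^3*7^1*23^1*31^1 = -39928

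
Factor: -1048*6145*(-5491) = 2^3*5^1*17^2*19^1*131^1*1229^1 = 35361820360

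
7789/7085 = 1 + 704/7085 ≈ 1.10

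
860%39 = 2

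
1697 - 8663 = -6966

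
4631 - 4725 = -94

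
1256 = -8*(-157)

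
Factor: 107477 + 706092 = 17^1*47857^1 = 813569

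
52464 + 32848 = 85312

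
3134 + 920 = 4054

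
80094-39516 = 40578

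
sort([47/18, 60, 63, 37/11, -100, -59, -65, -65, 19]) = [-100, -65, -65, -59, 47/18, 37/11, 19, 60, 63]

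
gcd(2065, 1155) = 35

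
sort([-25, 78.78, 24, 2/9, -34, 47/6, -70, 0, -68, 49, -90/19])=[-70, -68, -34, -25, -90/19, 0, 2/9, 47/6, 24, 49, 78.78]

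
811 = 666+145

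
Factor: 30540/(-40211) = -1 * 2^2 * 3^1 * 5^1 * 79^(-1) = -60/79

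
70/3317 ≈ 0.0211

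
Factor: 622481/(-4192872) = -1*2^(-3)*3^(-1)*174703^(-1)*622481^1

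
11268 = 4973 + 6295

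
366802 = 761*482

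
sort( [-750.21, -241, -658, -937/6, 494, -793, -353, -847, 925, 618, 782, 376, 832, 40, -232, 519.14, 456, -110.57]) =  [-847, -793, -750.21, -658, -353, -241, -232, -937/6, -110.57, 40, 376, 456, 494, 519.14, 618, 782, 832, 925]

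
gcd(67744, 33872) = 33872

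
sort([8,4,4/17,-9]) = [-9,4/17,4,8]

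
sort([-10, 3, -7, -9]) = [-10, -9, -7, 3]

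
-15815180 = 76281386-92096566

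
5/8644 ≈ 0.000578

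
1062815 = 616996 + 445819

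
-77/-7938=11/1134 ≈ 0.00970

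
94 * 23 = 2162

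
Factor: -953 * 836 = -1 * 2^2 * 11^1 * 19^1 * 953^1 = -796708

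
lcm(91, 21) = 273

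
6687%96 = 63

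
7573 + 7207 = 14780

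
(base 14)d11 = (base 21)5h1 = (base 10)2563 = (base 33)2bm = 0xa03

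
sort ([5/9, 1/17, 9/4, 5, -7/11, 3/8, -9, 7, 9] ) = [-9, -7/11, 1/17, 3/8, 5/9, 9/4, 5, 7, 9] 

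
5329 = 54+5275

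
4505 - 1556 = 2949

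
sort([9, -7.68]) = [-7.68, 9]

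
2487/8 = 310 + 7/8 ≈ 310.88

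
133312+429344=562656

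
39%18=3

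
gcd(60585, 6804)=21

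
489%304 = 185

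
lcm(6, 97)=582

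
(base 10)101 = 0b1100101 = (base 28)3h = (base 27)3k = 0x65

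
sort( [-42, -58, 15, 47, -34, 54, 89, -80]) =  [-80, -58, -42, -34, 15, 47, 54, 89]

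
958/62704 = 479/31352 ≈ 0.0153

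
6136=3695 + 2441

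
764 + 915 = 1679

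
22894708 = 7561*3028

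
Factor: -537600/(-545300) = 2^8*3^1*19^(-1)*41^(-1) = 768/779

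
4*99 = 396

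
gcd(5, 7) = 1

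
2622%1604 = 1018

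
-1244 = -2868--1624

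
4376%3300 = 1076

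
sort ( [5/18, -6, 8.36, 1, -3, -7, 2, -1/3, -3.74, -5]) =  [-7, -6, -5, -3.74, -3, -1/3, 5/18, 1, 2, 8.36]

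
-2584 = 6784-9368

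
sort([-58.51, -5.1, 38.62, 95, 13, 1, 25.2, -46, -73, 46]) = [-73, -58.51, -46, -5.1, 1, 13, 25.2, 38.62, 46, 95]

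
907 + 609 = 1516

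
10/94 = 5/47 ≈ 0.106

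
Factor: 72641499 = 3^1*7^1*3459119^1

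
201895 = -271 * (-745)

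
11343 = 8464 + 2879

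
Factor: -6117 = -1*3^1*2039^1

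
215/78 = 2 + 59/78 ≈ 2.76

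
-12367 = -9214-3153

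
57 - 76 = -19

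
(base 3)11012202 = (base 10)3071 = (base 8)5777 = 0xbff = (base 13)1523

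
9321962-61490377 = -52168415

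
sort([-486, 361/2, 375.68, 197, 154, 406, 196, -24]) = [-486, -24, 154, 361/2, 196, 197, 375.68, 406]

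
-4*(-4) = 16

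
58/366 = 29/183 ≈ 0.158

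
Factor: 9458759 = 1307^1 * 7237^1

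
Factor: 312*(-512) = -1*2^12*3^1*13^1 = -159744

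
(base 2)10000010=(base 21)64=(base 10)130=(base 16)82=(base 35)3p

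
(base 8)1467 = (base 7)2254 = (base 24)1a7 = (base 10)823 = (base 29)sb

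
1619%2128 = 1619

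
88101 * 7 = 616707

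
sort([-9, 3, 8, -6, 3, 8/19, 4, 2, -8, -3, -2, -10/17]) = [-9, -8, -6, -3, -2, -10/17, 8/19, 2, 3, 3, 4, 8]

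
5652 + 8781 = 14433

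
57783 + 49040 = 106823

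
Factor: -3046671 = -1 * 3^2 * 503^1 * 673^1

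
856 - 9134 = -8278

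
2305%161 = 51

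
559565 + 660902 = 1220467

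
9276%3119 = 3038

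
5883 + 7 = 5890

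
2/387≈0.00517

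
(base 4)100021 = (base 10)1033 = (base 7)3004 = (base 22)22l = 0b10000001001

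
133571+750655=884226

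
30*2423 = 72690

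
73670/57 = 1292 + 26/57 ≈ 1292.46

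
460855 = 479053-18198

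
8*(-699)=-5592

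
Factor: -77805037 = -1*77805037^1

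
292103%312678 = 292103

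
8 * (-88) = -704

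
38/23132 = 19/11566 ≈ 0.00164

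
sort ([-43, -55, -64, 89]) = [-64, -55, -43, 89]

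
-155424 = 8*(-19428)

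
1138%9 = 4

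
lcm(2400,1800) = 7200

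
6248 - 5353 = 895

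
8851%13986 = 8851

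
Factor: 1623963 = 3^1*11^1*49211^1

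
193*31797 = 6136821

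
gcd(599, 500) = 1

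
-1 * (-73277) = 73277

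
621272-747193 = -125921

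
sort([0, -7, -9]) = [-9, -7, 0]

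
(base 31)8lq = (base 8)20255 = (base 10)8365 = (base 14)3097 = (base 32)85d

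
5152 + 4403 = 9555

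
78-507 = -429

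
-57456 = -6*9576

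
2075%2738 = 2075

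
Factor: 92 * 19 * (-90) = -1 * 2^3 * 3^2 * 5^1 * 19^1 * 23^1 = -157320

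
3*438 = 1314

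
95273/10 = 9527 + 3/10 = 9527.30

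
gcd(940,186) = 2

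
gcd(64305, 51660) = 45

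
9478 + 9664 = 19142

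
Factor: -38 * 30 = -1 * 2^2 * 3^1 * 5^1 * 19^1 = -1140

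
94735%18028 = 4595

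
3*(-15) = -45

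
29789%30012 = 29789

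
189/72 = 2 + 5/8 ≈ 2.63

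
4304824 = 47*91592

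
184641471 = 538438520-353797049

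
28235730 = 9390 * 3007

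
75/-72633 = -25/24211 ≈ -0.00103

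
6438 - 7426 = -988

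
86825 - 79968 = 6857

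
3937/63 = 62 + 31/63 ≈ 62.49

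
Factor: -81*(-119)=3^4*7^1*17^1=9639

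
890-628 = 262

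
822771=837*983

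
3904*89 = 347456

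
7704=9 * 856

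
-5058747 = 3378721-8437468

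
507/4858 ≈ 0.104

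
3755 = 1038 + 2717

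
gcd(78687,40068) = 63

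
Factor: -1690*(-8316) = 2^3*3^3*5^1*7^1*11^1*13^2 = 14054040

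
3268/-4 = -817 = -817.00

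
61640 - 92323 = -30683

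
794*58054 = 46094876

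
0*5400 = 0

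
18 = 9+9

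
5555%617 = 2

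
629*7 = 4403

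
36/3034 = 18/1517 ≈ 0.0119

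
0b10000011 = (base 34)3t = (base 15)8b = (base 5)1011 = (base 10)131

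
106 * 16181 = 1715186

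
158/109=1 + 49/109 ≈ 1.45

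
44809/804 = 55 + 589/804 ≈ 55.73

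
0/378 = 0 = 0.00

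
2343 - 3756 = -1413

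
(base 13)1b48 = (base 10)4116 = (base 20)a5g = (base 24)73c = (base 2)1000000010100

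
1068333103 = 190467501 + 877865602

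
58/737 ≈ 0.0787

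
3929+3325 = 7254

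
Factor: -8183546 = -1*2^1*7^1*47^1*12437^1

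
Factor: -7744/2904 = -1 * 2^3 * 3^(-1) = -8/3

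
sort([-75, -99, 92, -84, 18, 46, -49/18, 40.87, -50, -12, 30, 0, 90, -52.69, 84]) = [-99, -84, -75, -52.69, -50, -12, -49/18, 0, 18, 30, 40.87, 46, 84, 90, 92]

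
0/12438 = 0 = 0.00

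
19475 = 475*41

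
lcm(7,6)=42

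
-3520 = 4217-7737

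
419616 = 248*1692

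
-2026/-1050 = 1013/525 ≈ 1.93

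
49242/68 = 724 + 5/34 ≈ 724.15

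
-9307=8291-17598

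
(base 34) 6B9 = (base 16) 1C97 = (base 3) 101001002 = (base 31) 7J3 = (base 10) 7319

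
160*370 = 59200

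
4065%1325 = 90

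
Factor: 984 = 2^3*3^1*41^1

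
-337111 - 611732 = -948843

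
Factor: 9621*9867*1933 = 3^3*11^1*13^1*23^1*1069^1*1933^1 = 183500476731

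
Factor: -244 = -1*2^2*61^1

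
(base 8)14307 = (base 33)5r7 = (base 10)6343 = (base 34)5gj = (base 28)82f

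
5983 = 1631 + 4352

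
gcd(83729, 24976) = 1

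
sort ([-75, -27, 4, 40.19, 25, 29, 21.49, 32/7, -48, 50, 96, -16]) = [-75, -48, -27, -16, 4, 32/7, 21.49, 25, 29, 40.19, 50, 96]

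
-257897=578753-836650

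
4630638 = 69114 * 67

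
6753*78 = 526734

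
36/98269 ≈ 0.000366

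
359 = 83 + 276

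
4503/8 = 562 + 7/8 ≈ 562.88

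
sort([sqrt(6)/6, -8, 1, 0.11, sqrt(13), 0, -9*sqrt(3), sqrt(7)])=[-9*sqrt(3), -8, 0, 0.11, sqrt(6)/6, 1, sqrt(7), sqrt(13)]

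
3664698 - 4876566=-1211868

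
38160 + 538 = 38698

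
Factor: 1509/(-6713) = -1 * 3^1 * 7^(-2) * 137^(-1) * 503^1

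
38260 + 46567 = 84827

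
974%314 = 32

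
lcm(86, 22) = 946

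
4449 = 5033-584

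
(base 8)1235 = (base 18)213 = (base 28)np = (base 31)li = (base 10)669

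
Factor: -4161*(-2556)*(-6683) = -1*2^2*3^3*19^1*41^1*71^1*73^1*163^1 = -71077153428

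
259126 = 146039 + 113087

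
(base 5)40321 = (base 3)10112210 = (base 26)3lc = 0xa1a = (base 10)2586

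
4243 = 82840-78597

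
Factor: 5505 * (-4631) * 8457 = -1 * 3^2 * 5^1 * 11^1 * 367^1 * 421^1 * 2819^1 = -215599840335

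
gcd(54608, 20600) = 8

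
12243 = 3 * 4081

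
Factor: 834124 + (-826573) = 3^2*839^1 = 7551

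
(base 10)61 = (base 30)21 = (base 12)51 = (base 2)111101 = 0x3d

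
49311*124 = 6114564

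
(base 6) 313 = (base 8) 165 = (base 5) 432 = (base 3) 11100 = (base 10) 117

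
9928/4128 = 2 + 209/516 ≈ 2.41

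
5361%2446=469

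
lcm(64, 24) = 192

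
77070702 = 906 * 85067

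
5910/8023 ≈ 0.737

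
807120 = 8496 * 95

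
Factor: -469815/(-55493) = 3^1 * 5^1 * 211^(-1) * 263^(-1) * 31321^1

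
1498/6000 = 749/3000 ≈ 0.250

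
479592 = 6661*72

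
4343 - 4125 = 218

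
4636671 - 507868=4128803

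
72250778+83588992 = 155839770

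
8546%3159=2228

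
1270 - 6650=-5380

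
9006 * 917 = 8258502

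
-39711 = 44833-84544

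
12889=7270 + 5619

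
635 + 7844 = 8479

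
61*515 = 31415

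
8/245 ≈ 0.0327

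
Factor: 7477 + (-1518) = 59^1*101^1 = 5959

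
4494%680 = 414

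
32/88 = 4/11 ≈ 0.364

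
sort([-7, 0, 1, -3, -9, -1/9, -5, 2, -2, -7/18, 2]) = [-9, -7, -5, -3, -2, -7/18, -1/9, 0, 1, 2, 2]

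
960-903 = 57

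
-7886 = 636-8522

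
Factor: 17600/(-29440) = -1 * 2^(-2) * 5^1 * 11^1 * 23^(-1) = -55/92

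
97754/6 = 16292 + 1/3 ≈ 16292.33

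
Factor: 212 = 2^2 * 53^1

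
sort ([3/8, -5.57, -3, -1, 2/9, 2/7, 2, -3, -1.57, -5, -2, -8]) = [-8, -5.57, -5, -3, -3, -2, -1.57, -1, 2/9, 2/7, 3/8, 2]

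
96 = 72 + 24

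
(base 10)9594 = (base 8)22572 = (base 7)36654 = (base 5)301334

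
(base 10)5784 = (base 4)1122120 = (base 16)1698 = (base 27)7p6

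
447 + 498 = 945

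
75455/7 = 10779+2/7 ≈ 10779.29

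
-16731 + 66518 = 49787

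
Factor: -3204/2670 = -1*2^1*3^1*5^(-1) = -6/5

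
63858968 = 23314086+40544882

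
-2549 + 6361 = 3812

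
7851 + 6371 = 14222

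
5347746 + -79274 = 5268472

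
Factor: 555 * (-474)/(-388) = 2^(-1) * 3^2 * 5^1 * 37^1 * 79^1 * 97^(-1) = 131535/194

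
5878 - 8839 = -2961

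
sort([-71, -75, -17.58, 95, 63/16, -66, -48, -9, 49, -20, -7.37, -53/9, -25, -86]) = [-86, -75, -71, -66, -48, -25, -20, -17.58, -9, -7.37, -53/9, 63/16, 49, 95]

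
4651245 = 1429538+3221707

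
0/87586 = 0 = 0.00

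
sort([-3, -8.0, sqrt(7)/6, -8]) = [-8.0, -8, -3, sqrt(7)/6]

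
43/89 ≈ 0.483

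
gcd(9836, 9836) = 9836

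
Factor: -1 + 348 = 347^1 = 347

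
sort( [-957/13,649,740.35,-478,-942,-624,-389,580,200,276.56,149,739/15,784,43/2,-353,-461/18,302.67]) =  [-942,-624,-478,-389,-353,-957/13,-461/18,43/2,739/15,149,200,276.56,302.67,580,649,740.35,784]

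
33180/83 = 399 + 63/83 ≈ 399.76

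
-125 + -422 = -547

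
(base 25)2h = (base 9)74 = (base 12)57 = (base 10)67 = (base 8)103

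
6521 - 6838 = -317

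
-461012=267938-728950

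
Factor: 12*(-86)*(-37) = 2^3*3^1*37^1*43^1 = 38184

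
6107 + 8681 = 14788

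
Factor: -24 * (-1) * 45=2^3 * 3^3 * 5^1=1080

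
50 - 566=-516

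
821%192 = 53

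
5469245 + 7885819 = 13355064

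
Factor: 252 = 2^2 * 3^2 * 7^1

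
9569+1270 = 10839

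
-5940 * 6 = -35640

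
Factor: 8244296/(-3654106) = -1 * 2^2 * 59^(-1) * 173^(-1) * 179^(-1) * 1030537^1 = -4122148/1827053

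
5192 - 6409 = -1217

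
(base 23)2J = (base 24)2H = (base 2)1000001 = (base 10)65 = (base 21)32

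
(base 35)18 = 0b101011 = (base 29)1e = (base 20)23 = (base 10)43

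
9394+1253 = 10647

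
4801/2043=2 + 715/2043 ≈ 2.35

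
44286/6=7381=7381.00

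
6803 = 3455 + 3348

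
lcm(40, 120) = 120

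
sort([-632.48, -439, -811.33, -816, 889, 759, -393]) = [-816, -811.33, -632.48, -439, -393, 759, 889]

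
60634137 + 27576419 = 88210556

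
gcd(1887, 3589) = 37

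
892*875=780500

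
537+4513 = 5050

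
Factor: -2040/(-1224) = 3^(-1) * 5^1 = 5/3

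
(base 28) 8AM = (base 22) DCI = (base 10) 6574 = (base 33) 617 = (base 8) 14656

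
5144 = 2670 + 2474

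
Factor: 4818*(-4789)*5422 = -1*2^2*3^1*11^1*73^1*2711^1*4789^1 = -125103985644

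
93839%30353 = 2780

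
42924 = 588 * 73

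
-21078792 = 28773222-49852014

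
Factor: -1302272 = -1 * 2^8 * 5087^1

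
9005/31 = 290 + 15/31 ≈ 290.48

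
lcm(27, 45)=135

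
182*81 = 14742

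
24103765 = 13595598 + 10508167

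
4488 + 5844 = 10332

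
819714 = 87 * 9422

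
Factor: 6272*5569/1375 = 2^7*5^ (-3)*7^2*11^ (-1)*5569^1 = 34928768/1375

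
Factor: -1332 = -1*2^2*3^2*37^1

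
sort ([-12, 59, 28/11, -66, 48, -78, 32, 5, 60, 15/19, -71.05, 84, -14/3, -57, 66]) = [-78, -71.05, -66, -57, -12, -14/3, 15/19, 28/11, 5, 32, 48, 59, 60, 66, 84]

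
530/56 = 265/28 ≈ 9.46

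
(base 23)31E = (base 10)1624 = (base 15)734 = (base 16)658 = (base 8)3130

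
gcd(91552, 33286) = 2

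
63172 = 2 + 63170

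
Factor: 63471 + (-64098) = -1 * 3^1 * 11^1 * 19^1 = -627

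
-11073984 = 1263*(-8768)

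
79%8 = 7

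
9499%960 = 859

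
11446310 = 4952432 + 6493878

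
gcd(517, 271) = 1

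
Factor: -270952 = -1 * 2^3 * 11^1 * 3079^1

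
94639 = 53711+40928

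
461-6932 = -6471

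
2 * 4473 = 8946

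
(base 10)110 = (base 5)420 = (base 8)156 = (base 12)92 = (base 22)50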